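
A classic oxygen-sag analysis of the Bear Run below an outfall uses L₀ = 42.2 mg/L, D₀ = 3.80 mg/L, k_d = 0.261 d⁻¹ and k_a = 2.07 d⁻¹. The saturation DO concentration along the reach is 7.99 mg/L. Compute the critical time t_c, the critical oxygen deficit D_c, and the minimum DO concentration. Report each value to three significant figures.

t_c ≈ 0.604 d; D_c ≈ 4.55 mg/L; min DO ≈ 3.44 mg/L

With k_a/k_d = 7.931 and 1 − D₀(k_a−k_d)/(k_d L₀) = 0.3759,
t_c = ln(7.931 × 0.3759) / (2.07 − 0.261) = ln(2.981) / 1.809 = 1.092/1.809 = 0.6038 d.
L(t_c) = L₀ e^(−k_d t_c) = 42.2 × 0.8542 = 36.05 mg/L, and at the critical point k_a D_c = k_d L, so D_c = (0.261/2.07) × 36.05 = 4.545 mg/L.
Minimum DO = C_s − D_c = 7.99 − 4.545 = 3.445 mg/L.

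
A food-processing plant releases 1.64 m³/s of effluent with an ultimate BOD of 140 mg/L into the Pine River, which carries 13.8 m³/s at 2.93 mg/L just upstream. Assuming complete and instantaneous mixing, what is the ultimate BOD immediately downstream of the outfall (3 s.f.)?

Flow-weighted mixing: C = (Q_r C_r + Q_w C_w)/(Q_r + Q_w)
= (13.8×2.93 + 1.64×140)/(13.8 + 1.64) = 270.0/15.44 = 17.49 mg/L.

17.5 mg/L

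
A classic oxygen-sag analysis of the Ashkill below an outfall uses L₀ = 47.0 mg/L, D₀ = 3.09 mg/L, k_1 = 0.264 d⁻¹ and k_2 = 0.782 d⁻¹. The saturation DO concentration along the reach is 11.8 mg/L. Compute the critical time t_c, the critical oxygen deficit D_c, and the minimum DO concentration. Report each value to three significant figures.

t_c ≈ 1.83 d; D_c ≈ 9.79 mg/L; min DO ≈ 2.01 mg/L

With k_2/k_1 = 2.962 and 1 − D₀(k_2−k_1)/(k_1 L₀) = 0.8710,
t_c = ln(2.962 × 0.8710) / (0.782 − 0.264) = ln(2.580) / 0.5180 = 0.9478/0.5180 = 1.830 d.
L(t_c) = L₀ e^(−k_1 t_c) = 47.0 × 0.6169 = 28.99 mg/L, and at the critical point k_2 D_c = k_1 L, so D_c = (0.264/0.782) × 28.99 = 9.788 mg/L.
Minimum DO = C_s − D_c = 11.8 − 9.788 = 2.012 mg/L.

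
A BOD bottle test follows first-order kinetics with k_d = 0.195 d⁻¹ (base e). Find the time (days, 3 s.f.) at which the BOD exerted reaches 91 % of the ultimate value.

t ≈ 12.3 d

y/L₀ = 1 − e^(−k_d t) = 0.91 ⇒ e^(−k_d t) = 0.0900
t = −ln(0.0900) / 0.195 = 2.408 / 0.195 = 12.35 d.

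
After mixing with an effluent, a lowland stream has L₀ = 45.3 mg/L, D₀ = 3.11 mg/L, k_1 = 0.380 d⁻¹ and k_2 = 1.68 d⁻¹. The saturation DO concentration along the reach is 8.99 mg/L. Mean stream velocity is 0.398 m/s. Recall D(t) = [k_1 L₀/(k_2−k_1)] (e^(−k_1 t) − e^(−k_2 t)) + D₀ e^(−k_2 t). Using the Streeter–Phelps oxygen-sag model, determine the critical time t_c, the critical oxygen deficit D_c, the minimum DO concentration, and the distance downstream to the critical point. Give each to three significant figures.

With k_2/k_1 = 4.421 and 1 − D₀(k_2−k_1)/(k_1 L₀) = 0.7651,
t_c = ln(4.421 × 0.7651) / (1.68 − 0.380) = ln(3.383) / 1.300 = 1.219/1.300 = 0.9374 d.
L(t_c) = L₀ e^(−k_1 t_c) = 45.3 × 0.7003 = 31.72 mg/L, and at the critical point k_2 D_c = k_1 L, so D_c = (0.380/1.68) × 31.72 = 7.176 mg/L.
Minimum DO = C_s − D_c = 8.99 − 7.176 = 1.814 mg/L.
x_c = v t_c = 0.398 m/s × 0.9374 d × 86400 s/d = 32240 m ≈ 32.2 km.

t_c ≈ 0.937 d; D_c ≈ 7.18 mg/L; min DO ≈ 1.81 mg/L; x_c ≈ 32.2 km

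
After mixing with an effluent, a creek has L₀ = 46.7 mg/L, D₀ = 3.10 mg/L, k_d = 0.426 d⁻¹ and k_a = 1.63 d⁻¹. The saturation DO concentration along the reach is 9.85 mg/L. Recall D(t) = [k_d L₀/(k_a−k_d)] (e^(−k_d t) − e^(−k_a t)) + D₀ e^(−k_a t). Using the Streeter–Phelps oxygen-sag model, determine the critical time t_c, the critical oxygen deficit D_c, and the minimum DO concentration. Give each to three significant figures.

t_c ≈ 0.942 d; D_c ≈ 8.17 mg/L; min DO ≈ 1.68 mg/L

At the critical point dD/dt = 0, so k_d L₀ e^(−k_d t) = k_a D. Substituting D(t) from the Streeter–Phelps equation and solving for t gives
t_c = ln[(k_a/k_d)(1 − D₀(k_a−k_d)/(k_d L₀))] / (k_a−k_d).
Here k_a−k_d = 1.204 d⁻¹ and 1 − D₀(k_a−k_d)/(k_d L₀) = 1 − 3.10×1.204/(0.426×46.7) = 0.8124, so
t_c = ln(3.826 × 0.8124) / 1.204 = 1.134 / 1.204 = 0.9420 d.
D_c = (k_d/k_a) L₀ e^(−k_d t_c) = (0.426/1.63) × 46.7 × e^(−0.426×0.9420) = 0.2613 × 46.7 × 0.6695 = 8.171 mg/L.
Minimum DO = C_s − D_c = 9.85 − 8.171 = 1.679 mg/L.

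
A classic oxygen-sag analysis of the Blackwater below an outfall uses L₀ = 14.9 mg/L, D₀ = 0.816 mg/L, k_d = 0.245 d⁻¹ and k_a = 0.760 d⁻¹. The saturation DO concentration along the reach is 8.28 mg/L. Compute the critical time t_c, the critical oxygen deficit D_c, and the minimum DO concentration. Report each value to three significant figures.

t_c ≈ 1.96 d; D_c ≈ 2.97 mg/L; min DO ≈ 5.31 mg/L

With k_a/k_d = 3.102 and 1 − D₀(k_a−k_d)/(k_d L₀) = 0.8849,
t_c = ln(3.102 × 0.8849) / (0.760 − 0.245) = ln(2.745) / 0.5150 = 1.010/0.5150 = 1.961 d.
L(t_c) = L₀ e^(−k_d t_c) = 14.9 × 0.6186 = 9.216 mg/L, and at the critical point k_a D_c = k_d L, so D_c = (0.245/0.760) × 9.216 = 2.971 mg/L.
Minimum DO = C_s − D_c = 8.28 − 2.971 = 5.309 mg/L.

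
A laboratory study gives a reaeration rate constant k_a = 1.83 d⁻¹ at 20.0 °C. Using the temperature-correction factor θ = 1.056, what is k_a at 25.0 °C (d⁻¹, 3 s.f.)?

k_a ≈ 2.40 d⁻¹

k_a(T₂) = k_a(T₁) · θ^(T₂−T₁) = 1.83 × 1.056^(25.0−20.0)
= 1.83 × 1.056^5.00 = 1.83 × 1.313 = 2.403 d⁻¹.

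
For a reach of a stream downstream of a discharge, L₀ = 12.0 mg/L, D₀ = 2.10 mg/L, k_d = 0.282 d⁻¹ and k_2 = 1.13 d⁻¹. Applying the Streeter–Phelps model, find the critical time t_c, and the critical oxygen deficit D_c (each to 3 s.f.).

t_c ≈ 0.756 d; D_c ≈ 2.42 mg/L

With k_2/k_d = 4.007 and 1 − D₀(k_2−k_d)/(k_d L₀) = 0.4738,
t_c = ln(4.007 × 0.4738) / (1.13 − 0.282) = ln(1.898) / 0.8480 = 0.6410/0.8480 = 0.7559 d.
L(t_c) = L₀ e^(−k_d t_c) = 12.0 × 0.8080 = 9.696 mg/L, and at the critical point k_2 D_c = k_d L, so D_c = (0.282/1.13) × 9.696 = 2.420 mg/L.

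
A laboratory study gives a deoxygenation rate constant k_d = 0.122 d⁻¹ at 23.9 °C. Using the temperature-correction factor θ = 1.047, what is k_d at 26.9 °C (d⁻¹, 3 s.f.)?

k_d ≈ 0.140 d⁻¹

k_d(T₂) = k_d(T₁) · θ^(T₂−T₁) = 0.122 × 1.047^(26.9−23.9)
= 0.122 × 1.047^3.00 = 0.122 × 1.148 = 0.1400 d⁻¹.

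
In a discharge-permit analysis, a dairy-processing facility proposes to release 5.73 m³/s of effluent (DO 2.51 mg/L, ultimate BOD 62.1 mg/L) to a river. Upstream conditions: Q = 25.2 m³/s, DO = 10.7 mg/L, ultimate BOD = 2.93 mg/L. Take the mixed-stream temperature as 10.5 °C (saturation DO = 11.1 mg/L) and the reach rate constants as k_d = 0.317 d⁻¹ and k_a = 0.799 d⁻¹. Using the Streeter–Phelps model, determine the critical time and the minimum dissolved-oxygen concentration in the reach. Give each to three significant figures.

Mixed DO = (25.2×10.7 + 5.73×2.51)/(25.2+5.73) = 284.0/30.93 = 9.183 mg/L.
Mixed L₀ = (25.2×2.93 + 5.73×62.1)/(30.93) = 429.7/30.93 = 13.89 mg/L.
Initial deficit D₀ = C_s − DO₀ = 11.1 − 9.183 = 1.917 mg/L.
t_c = (1/0.4820) ln[(0.799/0.317)(1 − 1.917×0.4820/(0.317×13.89))] = 2.075 × ln(1.992) = 1.429 d.
D_c = (0.317/0.799) × 13.89 × e^(−0.317×1.429) = 0.3967 × 13.89 × 0.6357 = 3.503 mg/L.
Minimum DO = 11.1 − 3.503 = 7.597 mg/L.

t_c ≈ 1.43 d; minimum DO ≈ 7.60 mg/L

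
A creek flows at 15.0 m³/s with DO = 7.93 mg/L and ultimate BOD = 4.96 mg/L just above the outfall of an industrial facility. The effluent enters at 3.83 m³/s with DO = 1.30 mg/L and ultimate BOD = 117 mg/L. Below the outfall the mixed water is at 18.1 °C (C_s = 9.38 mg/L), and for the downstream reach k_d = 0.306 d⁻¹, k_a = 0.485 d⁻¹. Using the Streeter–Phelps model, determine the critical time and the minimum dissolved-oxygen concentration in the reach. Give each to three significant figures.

Mixed DO = (15.0×7.93 + 3.83×1.30)/(15.0+3.83) = 123.9/18.83 = 6.581 mg/L.
Mixed L₀ = (15.0×4.96 + 3.83×117)/(18.83) = 522.5/18.83 = 27.75 mg/L.
Initial deficit D₀ = C_s − DO₀ = 9.38 − 6.581 = 2.799 mg/L.
t_c = (1/0.1790) ln[(0.485/0.306)(1 − 2.799×0.1790/(0.306×27.75))] = 5.587 × ln(1.491) = 2.233 d.
D_c = (0.306/0.485) × 27.75 × e^(−0.306×2.233) = 0.6309 × 27.75 × 0.5049 = 8.840 mg/L.
Minimum DO = 9.38 − 8.840 = 0.5404 mg/L.

t_c ≈ 2.23 d; minimum DO ≈ 0.540 mg/L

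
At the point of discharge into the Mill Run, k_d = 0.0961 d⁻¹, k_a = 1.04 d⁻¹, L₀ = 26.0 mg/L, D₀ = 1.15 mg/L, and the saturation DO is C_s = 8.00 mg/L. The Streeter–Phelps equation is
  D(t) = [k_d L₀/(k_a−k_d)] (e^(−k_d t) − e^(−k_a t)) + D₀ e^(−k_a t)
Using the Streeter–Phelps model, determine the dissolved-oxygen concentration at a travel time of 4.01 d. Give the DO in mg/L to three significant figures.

DO ≈ 6.22 mg/L

k_d L₀/(k_a−k_d) = 0.0961×26.0/(1.04−0.0961) = 2.499/0.9439 = 2.647 mg/L.
e^(−k_d t) = e^(−0.0961×4.010) = 0.6802; e^(−k_a t) = e^(−1.04×4.010) = 0.01545.
D = 2.647 × (0.6802 − 0.01545) + 1.15 × 0.01545 = 1.760 + 0.01776 = 1.777 mg/L.
DO = C_s − D = 8.00 − 1.777 = 6.223 mg/L.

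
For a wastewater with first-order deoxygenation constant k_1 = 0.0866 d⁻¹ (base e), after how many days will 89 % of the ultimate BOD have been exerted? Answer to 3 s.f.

t ≈ 25.5 d

y/L₀ = 1 − e^(−k_1 t) = 0.89 ⇒ e^(−k_1 t) = 0.110
t = −ln(0.110) / 0.0866 = 2.207 / 0.0866 = 25.49 d.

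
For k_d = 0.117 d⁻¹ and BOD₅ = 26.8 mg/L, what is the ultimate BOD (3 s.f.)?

BOD₅ = L₀(1 − e^(−5k_d)) ⇒ L₀ = BOD₅ / (1 − e^(−5×0.117))
= 26.8 / (1 − 0.5571) = 26.8 / 0.4429 = 60.51 mg/L.

L₀ ≈ 60.5 mg/L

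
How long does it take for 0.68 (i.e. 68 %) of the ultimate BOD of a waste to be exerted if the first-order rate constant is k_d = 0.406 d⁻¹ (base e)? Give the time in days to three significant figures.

t ≈ 2.81 d

y/L₀ = 1 − e^(−k_d t) = 0.68 ⇒ e^(−k_d t) = 0.320
t = −ln(0.320) / 0.406 = 1.139 / 0.406 = 2.806 d.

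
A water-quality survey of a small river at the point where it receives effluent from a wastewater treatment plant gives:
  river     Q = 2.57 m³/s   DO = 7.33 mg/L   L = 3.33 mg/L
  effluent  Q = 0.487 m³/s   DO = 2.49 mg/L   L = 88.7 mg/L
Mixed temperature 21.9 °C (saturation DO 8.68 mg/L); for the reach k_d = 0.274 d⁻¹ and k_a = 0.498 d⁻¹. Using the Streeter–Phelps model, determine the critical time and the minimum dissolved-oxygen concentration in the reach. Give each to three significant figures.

Mixed DO = (2.57×7.33 + 0.487×2.49)/(2.57+0.487) = 20.05/3.057 = 6.559 mg/L.
Mixed L₀ = (2.57×3.33 + 0.487×88.7)/(3.057) = 51.75/3.057 = 16.93 mg/L.
Initial deficit D₀ = C_s − DO₀ = 8.68 − 6.559 = 2.121 mg/L.
t_c = (1/0.2240) ln[(0.498/0.274)(1 − 2.121×0.2240/(0.274×16.93))] = 4.464 × ln(1.631) = 2.185 d.
D_c = (0.274/0.498) × 16.93 × e^(−0.274×2.185) = 0.5502 × 16.93 × 0.5495 = 5.119 mg/L.
Minimum DO = 8.68 − 5.119 = 3.561 mg/L.

t_c ≈ 2.18 d; minimum DO ≈ 3.56 mg/L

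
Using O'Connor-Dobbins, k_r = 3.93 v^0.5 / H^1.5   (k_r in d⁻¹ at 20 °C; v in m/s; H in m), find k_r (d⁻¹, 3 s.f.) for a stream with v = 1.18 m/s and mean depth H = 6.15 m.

k_r = 3.93 × 1.18^0.5 / 6.15^1.5 = 3.93 × 1.086 / 15.25 = 0.2799 d⁻¹.

k_r ≈ 0.280 d⁻¹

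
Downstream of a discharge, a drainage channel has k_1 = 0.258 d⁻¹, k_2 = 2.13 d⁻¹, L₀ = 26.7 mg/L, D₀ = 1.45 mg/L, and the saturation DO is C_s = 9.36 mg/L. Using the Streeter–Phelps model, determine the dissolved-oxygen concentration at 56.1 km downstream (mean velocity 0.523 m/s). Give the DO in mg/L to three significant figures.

Travel time t = x/v = 56.1 km / (0.523 m/s) = 56100 m / 0.523 m/s = 107300 s = 1.242 d.
k_1 L₀/(k_2−k_1) = 0.258×26.7/(2.13−0.258) = 6.889/1.872 = 3.680 mg/L.
e^(−k_1 t) = e^(−0.258×1.242) = 0.7259; e^(−k_2 t) = e^(−2.13×1.242) = 0.07105.
D = 3.680 × (0.7259 − 0.07105) + 1.45 × 0.07105 = 2.410 + 0.1030 = 2.513 mg/L.
DO = C_s − D = 9.36 − 2.513 = 6.847 mg/L.

DO ≈ 6.85 mg/L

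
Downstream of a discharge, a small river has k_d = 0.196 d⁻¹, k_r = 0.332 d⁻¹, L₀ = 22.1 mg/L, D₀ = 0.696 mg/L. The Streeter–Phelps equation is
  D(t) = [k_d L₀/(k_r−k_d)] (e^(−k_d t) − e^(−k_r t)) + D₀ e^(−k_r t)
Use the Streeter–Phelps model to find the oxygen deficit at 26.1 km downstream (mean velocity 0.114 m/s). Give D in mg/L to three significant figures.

Travel time t = x/v = 26.1 km / (0.114 m/s) = 26100 m / 0.114 m/s = 228900 s = 2.650 d.
k_d L₀/(k_r−k_d) = 0.196×22.1/(0.332−0.196) = 4.332/0.1360 = 31.85 mg/L.
e^(−k_d t) = e^(−0.196×2.650) = 0.5949; e^(−k_r t) = e^(−0.332×2.650) = 0.4149.
D = 31.85 × (0.5949 − 0.4149) + 0.696 × 0.4149 = 5.733 + 0.2888 = 6.022 mg/L.

D ≈ 6.02 mg/L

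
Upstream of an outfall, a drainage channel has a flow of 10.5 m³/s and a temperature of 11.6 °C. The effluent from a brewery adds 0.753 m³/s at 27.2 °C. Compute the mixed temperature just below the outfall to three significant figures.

12.6 °C

Flow-weighted mixing: C = (Q_r C_r + Q_w C_w)/(Q_r + Q_w)
= (10.5×11.6 + 0.753×27.2)/(10.5 + 0.753) = 142.3/11.25 = 12.64 °C.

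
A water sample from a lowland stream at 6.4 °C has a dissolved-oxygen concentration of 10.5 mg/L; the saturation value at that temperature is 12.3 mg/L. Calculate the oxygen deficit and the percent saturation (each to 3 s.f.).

D = C_s − C = 12.3 − 10.5 = 1.80 mg/L.
% saturation = 10.5/12.3 × 100 = 85.4 %.

D ≈ 1.80 mg/L; 85.4 % saturation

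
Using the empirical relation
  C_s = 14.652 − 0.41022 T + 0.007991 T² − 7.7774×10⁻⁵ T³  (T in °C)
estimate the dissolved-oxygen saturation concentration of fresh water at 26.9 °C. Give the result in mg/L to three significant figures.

C_s ≈ 7.89 mg/L

C_s = 14.652 − 0.41022×26.9 + 0.007991×26.9² − 7.7774×10⁻⁵×26.9³ = 7.886 mg/L.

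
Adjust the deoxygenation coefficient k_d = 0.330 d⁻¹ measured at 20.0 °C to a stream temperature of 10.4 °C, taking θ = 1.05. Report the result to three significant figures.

k_d(T₂) = k_d(T₁) · θ^(T₂−T₁) = 0.330 × 1.05^(10.4−20.0)
= 0.330 × 1.05^-9.60 = 0.330 × 0.6260 = 0.2066 d⁻¹.

k_d ≈ 0.207 d⁻¹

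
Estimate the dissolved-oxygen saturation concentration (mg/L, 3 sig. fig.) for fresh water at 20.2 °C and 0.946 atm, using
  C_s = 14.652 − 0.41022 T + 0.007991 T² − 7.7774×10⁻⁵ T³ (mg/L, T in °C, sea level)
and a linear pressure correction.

C_s ≈ 8.50 mg/L

At sea level: C_s = 14.652 − 0.41022×20.2 + 0.007991×20.2² − 7.7774×10⁻⁵×20.2³ = 8.985 mg/L.
Pressure correction: C_s' = 8.985 × 0.946 = 8.500 mg/L.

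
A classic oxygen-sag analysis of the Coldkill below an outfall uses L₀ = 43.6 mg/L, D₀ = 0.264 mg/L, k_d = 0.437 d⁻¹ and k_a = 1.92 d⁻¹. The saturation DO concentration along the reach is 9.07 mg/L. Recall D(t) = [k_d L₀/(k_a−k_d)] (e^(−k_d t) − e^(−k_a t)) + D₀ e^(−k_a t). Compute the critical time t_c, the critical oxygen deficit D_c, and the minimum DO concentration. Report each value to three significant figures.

t_c ≈ 0.984 d; D_c ≈ 6.46 mg/L; min DO ≈ 2.61 mg/L

At the critical point dD/dt = 0, so k_d L₀ e^(−k_d t) = k_a D. Substituting D(t) from the Streeter–Phelps equation and solving for t gives
t_c = ln[(k_a/k_d)(1 − D₀(k_a−k_d)/(k_d L₀))] / (k_a−k_d).
Here k_a−k_d = 1.483 d⁻¹ and 1 − D₀(k_a−k_d)/(k_d L₀) = 1 − 0.264×1.483/(0.437×43.6) = 0.9795, so
t_c = ln(4.394 × 0.9795) / 1.483 = 1.459 / 1.483 = 0.9841 d.
D_c = (k_d/k_a) L₀ e^(−k_d t_c) = (0.437/1.92) × 43.6 × e^(−0.437×0.9841) = 0.2276 × 43.6 × 0.6505 = 6.455 mg/L.
Minimum DO = C_s − D_c = 9.07 − 6.455 = 2.615 mg/L.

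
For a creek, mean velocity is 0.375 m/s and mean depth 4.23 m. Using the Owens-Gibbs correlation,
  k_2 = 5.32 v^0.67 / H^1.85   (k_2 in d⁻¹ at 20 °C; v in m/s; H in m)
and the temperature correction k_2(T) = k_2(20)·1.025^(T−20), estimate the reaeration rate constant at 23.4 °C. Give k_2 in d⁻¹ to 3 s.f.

k_2 ≈ 0.208 d⁻¹

k_2(20) = 5.32 × 0.375^0.67 / 4.23^1.85 = 5.32 × 0.5183 / 14.41 = 0.1913 d⁻¹.
k_2(23.4) = 0.1913 × 1.025^(23.4−20) = 0.1913 × 1.088 = 0.2081 d⁻¹.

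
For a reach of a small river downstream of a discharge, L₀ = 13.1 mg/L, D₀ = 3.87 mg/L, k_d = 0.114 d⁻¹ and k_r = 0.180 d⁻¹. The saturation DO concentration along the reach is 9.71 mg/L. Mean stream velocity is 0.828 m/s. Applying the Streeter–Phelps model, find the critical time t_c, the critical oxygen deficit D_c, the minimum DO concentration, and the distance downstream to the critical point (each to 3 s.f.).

With k_r/k_d = 1.579 and 1 − D₀(k_r−k_d)/(k_d L₀) = 0.8290,
t_c = ln(1.579 × 0.8290) / (0.180 − 0.114) = ln(1.309) / 0.06600 = 0.2692/0.06600 = 4.079 d.
D_c = (k_d/k_r) L₀ e^(−k_d t_c) = (0.114/0.180) × 13.1 × e^(−0.114×4.079) = 0.6333 × 13.1 × 0.6282 = 5.212 mg/L.
Minimum DO = C_s − D_c = 9.71 − 5.212 = 4.498 mg/L.
x_c = v t_c = 0.828 m/s × 4.079 d × 86400 s/d = 291800 m ≈ 292 km.

t_c ≈ 4.08 d; D_c ≈ 5.21 mg/L; min DO ≈ 4.50 mg/L; x_c ≈ 292 km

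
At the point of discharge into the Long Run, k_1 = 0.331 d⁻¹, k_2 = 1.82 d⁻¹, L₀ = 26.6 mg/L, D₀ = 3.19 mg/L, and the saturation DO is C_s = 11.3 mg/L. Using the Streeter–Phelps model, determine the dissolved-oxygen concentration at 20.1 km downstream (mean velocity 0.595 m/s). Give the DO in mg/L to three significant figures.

DO ≈ 7.44 mg/L

Travel time t = x/v = 20.1 km / (0.595 m/s) = 20100 m / 0.595 m/s = 33780 s = 0.3910 d.
k_1 L₀/(k_2−k_1) = 0.331×26.6/(1.82−0.331) = 8.805/1.489 = 5.913 mg/L.
e^(−k_1 t) = e^(−0.331×0.3910) = 0.8786; e^(−k_2 t) = e^(−1.82×0.3910) = 0.4909.
D = 5.913 × (0.8786 − 0.4909) + 3.19 × 0.4909 = 2.293 + 1.566 = 3.859 mg/L.
DO = C_s − D = 11.3 − 3.859 = 7.441 mg/L.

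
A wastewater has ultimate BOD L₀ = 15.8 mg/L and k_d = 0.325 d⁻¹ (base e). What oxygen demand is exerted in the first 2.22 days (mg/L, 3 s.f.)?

y_t = L₀(1 − e^(−k_d t)) = 15.8 × (1 − e^(−0.325×2.22))
= 15.8 × (1 − 0.4860) = 15.8 × 0.5140 = 8.121 mg/L.

y ≈ 8.12 mg/L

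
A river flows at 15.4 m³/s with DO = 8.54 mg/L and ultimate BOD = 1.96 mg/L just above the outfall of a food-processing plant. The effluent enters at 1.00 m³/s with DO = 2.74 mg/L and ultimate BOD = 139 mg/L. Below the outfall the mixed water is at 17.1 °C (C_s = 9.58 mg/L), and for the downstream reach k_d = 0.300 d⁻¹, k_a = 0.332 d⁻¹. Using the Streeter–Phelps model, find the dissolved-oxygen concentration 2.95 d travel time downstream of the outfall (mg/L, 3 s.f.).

DO ≈ 5.46 mg/L

Mixed DO = (15.4×8.54 + 1.00×2.74)/(15.4+1.00) = 134.3/16.40 = 8.186 mg/L.
Mixed L₀ = (15.4×1.96 + 1.00×139)/(16.40) = 169.2/16.40 = 10.32 mg/L.
Initial deficit D₀ = C_s − DO₀ = 9.58 − 8.186 = 1.394 mg/L.
D(2.95) = [0.300×10.32/(0.332−0.300)](e^(−0.300×2.95) − e^(−0.332×2.95)) + 1.394 e^(−0.332×2.95)
= 96.71 × (0.4127 − 0.3755) + 1.394 × 0.3755 = 4.119 mg/L.
DO = 9.58 − 4.119 = 5.461 mg/L.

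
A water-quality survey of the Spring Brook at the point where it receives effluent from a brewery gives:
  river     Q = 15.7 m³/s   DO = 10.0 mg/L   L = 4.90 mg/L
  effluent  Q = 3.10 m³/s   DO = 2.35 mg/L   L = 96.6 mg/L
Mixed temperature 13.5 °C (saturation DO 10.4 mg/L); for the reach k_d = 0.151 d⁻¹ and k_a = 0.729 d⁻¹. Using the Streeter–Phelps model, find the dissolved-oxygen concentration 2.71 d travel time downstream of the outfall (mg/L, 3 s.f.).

DO ≈ 7.42 mg/L

Mixed DO = (15.7×10.0 + 3.10×2.35)/(15.7+3.10) = 164.3/18.80 = 8.739 mg/L.
Mixed L₀ = (15.7×4.90 + 3.10×96.6)/(18.80) = 376.4/18.80 = 20.02 mg/L.
Initial deficit D₀ = C_s − DO₀ = 10.4 − 8.739 = 1.661 mg/L.
D(2.71) = [0.151×20.02/(0.729−0.151)](e^(−0.151×2.71) − e^(−0.729×2.71)) + 1.661 e^(−0.729×2.71)
= 5.230 × (0.6642 − 0.1387) + 1.661 × 0.1387 = 2.979 mg/L.
DO = 10.4 − 2.979 = 7.421 mg/L.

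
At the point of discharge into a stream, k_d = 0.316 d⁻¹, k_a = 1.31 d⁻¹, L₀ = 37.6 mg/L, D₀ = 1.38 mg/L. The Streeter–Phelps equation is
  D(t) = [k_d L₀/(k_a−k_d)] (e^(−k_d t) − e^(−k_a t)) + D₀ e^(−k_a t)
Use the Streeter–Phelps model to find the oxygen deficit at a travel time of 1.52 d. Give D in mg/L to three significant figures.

k_d L₀/(k_a−k_d) = 0.316×37.6/(1.31−0.316) = 11.88/0.9940 = 11.95 mg/L.
e^(−k_d t) = e^(−0.316×1.520) = 0.6186; e^(−k_a t) = e^(−1.31×1.520) = 0.1365.
D = 11.95 × (0.6186 − 0.1365) + 1.38 × 0.1365 = 5.762 + 0.1884 = 5.951 mg/L.

D ≈ 5.95 mg/L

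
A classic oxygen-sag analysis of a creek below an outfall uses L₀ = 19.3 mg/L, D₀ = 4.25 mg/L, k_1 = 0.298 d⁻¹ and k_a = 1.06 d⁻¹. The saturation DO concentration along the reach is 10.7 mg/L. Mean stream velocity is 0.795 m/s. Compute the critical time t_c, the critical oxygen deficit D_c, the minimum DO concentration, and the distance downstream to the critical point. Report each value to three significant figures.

With k_a/k_1 = 3.557 and 1 − D₀(k_a−k_1)/(k_1 L₀) = 0.4369,
t_c = ln(3.557 × 0.4369) / (1.06 − 0.298) = ln(1.554) / 0.7620 = 0.4409/0.7620 = 0.5786 d.
D_c = (k_1/k_a) L₀ e^(−k_1 t_c) = (0.298/1.06) × 19.3 × e^(−0.298×0.5786) = 0.2811 × 19.3 × 0.8416 = 4.566 mg/L.
Minimum DO = C_s − D_c = 10.7 − 4.566 = 6.134 mg/L.
x_c = v t_c = 0.795 m/s × 0.5786 d × 86400 s/d = 39750 m ≈ 39.7 km.

t_c ≈ 0.579 d; D_c ≈ 4.57 mg/L; min DO ≈ 6.13 mg/L; x_c ≈ 39.7 km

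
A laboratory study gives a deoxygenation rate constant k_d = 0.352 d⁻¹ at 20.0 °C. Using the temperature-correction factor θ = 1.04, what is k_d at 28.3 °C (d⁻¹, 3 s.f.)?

k_d(T₂) = k_d(T₁) · θ^(T₂−T₁) = 0.352 × 1.04^(28.3−20.0)
= 0.352 × 1.04^8.30 = 0.352 × 1.385 = 0.4874 d⁻¹.

k_d ≈ 0.487 d⁻¹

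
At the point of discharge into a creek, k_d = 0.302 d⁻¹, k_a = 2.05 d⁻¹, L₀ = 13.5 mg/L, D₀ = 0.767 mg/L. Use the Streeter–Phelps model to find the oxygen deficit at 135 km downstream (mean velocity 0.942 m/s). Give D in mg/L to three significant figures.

D ≈ 1.36 mg/L

Travel time t = x/v = 135 km / (0.942 m/s) = 135000 m / 0.942 m/s = 143300 s = 1.659 d.
k_d L₀/(k_a−k_d) = 0.302×13.5/(2.05−0.302) = 4.077/1.748 = 2.332 mg/L.
e^(−k_d t) = e^(−0.302×1.659) = 0.6060; e^(−k_a t) = e^(−2.05×1.659) = 0.03336.
D = 2.332 × (0.6060 − 0.03336) + 0.767 × 0.03336 = 1.336 + 0.02559 = 1.361 mg/L.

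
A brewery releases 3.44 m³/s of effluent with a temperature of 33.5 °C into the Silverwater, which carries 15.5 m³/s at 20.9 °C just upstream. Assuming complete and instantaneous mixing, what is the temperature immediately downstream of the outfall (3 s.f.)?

Flow-weighted mixing: C = (Q_r C_r + Q_w C_w)/(Q_r + Q_w)
= (15.5×20.9 + 3.44×33.5)/(15.5 + 3.44) = 439.2/18.94 = 23.19 °C.

23.2 °C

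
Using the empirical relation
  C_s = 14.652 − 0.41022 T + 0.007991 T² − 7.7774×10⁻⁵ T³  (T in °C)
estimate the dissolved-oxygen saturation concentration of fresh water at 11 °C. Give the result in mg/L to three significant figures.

C_s = 14.652 − 0.41022×11 + 0.007991×11² − 7.7774×10⁻⁵×11³ = 11.00 mg/L.

C_s ≈ 11.0 mg/L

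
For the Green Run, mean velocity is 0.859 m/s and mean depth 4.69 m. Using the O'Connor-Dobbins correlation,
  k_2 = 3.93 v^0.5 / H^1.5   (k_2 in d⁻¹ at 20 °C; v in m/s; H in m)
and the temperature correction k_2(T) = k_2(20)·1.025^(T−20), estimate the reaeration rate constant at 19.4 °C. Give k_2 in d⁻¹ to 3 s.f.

k_2(20) = 3.93 × 0.859^0.5 / 4.69^1.5 = 3.93 × 0.9268 / 10.16 = 0.3586 d⁻¹.
k_2(19.4) = 0.3586 × 1.025^(19.4−20) = 0.3586 × 0.9853 = 0.3533 d⁻¹.

k_2 ≈ 0.353 d⁻¹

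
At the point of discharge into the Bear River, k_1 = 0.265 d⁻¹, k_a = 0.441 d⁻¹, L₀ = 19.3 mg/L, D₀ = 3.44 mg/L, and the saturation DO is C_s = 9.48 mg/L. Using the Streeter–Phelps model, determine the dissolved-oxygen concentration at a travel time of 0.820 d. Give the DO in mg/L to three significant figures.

DO ≈ 3.94 mg/L

k_1 L₀/(k_a−k_1) = 0.265×19.3/(0.441−0.265) = 5.115/0.1760 = 29.06 mg/L.
e^(−k_1 t) = e^(−0.265×0.8200) = 0.8047; e^(−k_a t) = e^(−0.441×0.8200) = 0.6965.
D = 29.06 × (0.8047 − 0.6965) + 3.44 × 0.6965 = 3.143 + 2.396 = 5.539 mg/L.
DO = C_s − D = 9.48 − 5.539 = 3.941 mg/L.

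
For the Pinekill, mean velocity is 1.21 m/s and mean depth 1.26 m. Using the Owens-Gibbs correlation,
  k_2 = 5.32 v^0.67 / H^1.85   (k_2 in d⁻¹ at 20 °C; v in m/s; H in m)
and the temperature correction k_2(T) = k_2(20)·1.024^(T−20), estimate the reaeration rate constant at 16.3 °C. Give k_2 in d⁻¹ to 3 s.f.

k_2(20) = 5.32 × 1.21^0.67 / 1.26^1.85 = 5.32 × 1.136 / 1.534 = 3.942 d⁻¹.
k_2(16.3) = 3.942 × 1.024^(16.3−20) = 3.942 × 0.9160 = 3.611 d⁻¹.

k_2 ≈ 3.61 d⁻¹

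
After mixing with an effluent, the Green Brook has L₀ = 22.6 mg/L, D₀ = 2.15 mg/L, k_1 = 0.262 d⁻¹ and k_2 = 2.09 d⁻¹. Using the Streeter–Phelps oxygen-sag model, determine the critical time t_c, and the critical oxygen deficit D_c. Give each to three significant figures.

At the critical point dD/dt = 0, so k_1 L₀ e^(−k_1 t) = k_2 D. Substituting D(t) from the Streeter–Phelps equation and solving for t gives
t_c = ln[(k_2/k_1)(1 − D₀(k_2−k_1)/(k_1 L₀))] / (k_2−k_1).
Here k_2−k_1 = 1.828 d⁻¹ and 1 − D₀(k_2−k_1)/(k_1 L₀) = 1 − 2.15×1.828/(0.262×22.6) = 0.3362, so
t_c = ln(7.977 × 0.3362) / 1.828 = 0.9867 / 1.828 = 0.5398 d.
L(t_c) = L₀ e^(−k_1 t_c) = 22.6 × 0.8681 = 19.62 mg/L, and at the critical point k_2 D_c = k_1 L, so D_c = (0.262/2.09) × 19.62 = 2.460 mg/L.

t_c ≈ 0.540 d; D_c ≈ 2.46 mg/L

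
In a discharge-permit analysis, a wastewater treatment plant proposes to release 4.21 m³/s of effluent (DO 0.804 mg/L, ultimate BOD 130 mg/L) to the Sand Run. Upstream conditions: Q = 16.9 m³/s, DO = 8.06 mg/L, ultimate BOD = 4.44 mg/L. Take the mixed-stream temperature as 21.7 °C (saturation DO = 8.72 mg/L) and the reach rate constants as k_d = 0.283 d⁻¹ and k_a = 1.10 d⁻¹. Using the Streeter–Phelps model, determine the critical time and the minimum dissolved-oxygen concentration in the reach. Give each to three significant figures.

Mixed DO = (16.9×8.06 + 4.21×0.804)/(16.9+4.21) = 139.6/21.11 = 6.613 mg/L.
Mixed L₀ = (16.9×4.44 + 4.21×130)/(21.11) = 622.3/21.11 = 29.48 mg/L.
Initial deficit D₀ = C_s − DO₀ = 8.72 − 6.613 = 2.107 mg/L.
t_c = (1/0.8170) ln[(1.10/0.283)(1 − 2.107×0.8170/(0.283×29.48))] = 1.224 × ln(3.085) = 1.379 d.
D_c = (0.283/1.10) × 29.48 × e^(−0.283×1.379) = 0.2573 × 29.48 × 0.6769 = 5.134 mg/L.
Minimum DO = 8.72 − 5.134 = 3.586 mg/L.

t_c ≈ 1.38 d; minimum DO ≈ 3.59 mg/L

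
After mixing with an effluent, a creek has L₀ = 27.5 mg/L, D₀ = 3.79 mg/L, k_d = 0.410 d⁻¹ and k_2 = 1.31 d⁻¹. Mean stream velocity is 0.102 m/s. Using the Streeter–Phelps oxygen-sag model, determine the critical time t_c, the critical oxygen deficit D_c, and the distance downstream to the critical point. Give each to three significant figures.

At the critical point dD/dt = 0, so k_d L₀ e^(−k_d t) = k_2 D. Substituting D(t) from the Streeter–Phelps equation and solving for t gives
t_c = ln[(k_2/k_d)(1 − D₀(k_2−k_d)/(k_d L₀))] / (k_2−k_d).
Here k_2−k_d = 0.9000 d⁻¹ and 1 − D₀(k_2−k_d)/(k_d L₀) = 1 − 3.79×0.9000/(0.410×27.5) = 0.6975, so
t_c = ln(3.195 × 0.6975) / 0.9000 = 0.8013 / 0.9000 = 0.8904 d.
D_c = (k_d/k_2) L₀ e^(−k_d t_c) = (0.410/1.31) × 27.5 × e^(−0.410×0.8904) = 0.3130 × 27.5 × 0.6942 = 5.975 mg/L.
x_c = v t_c = 0.102 m/s × 0.8904 d × 86400 s/d = 7847 m ≈ 7.85 km.

t_c ≈ 0.890 d; D_c ≈ 5.97 mg/L; x_c ≈ 7.85 km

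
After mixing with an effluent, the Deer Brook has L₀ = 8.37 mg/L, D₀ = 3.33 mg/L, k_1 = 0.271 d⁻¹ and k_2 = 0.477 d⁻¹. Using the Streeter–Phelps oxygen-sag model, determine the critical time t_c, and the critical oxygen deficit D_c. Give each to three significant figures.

t_c ≈ 0.996 d; D_c ≈ 3.63 mg/L

With k_2/k_1 = 1.760 and 1 − D₀(k_2−k_1)/(k_1 L₀) = 0.6976,
t_c = ln(1.760 × 0.6976) / (0.477 − 0.271) = ln(1.228) / 0.2060 = 0.2053/0.2060 = 0.9964 d.
D_c = (k_1/k_2) L₀ e^(−k_1 t_c) = (0.271/0.477) × 8.37 × e^(−0.271×0.9964) = 0.5681 × 8.37 × 0.7634 = 3.630 mg/L.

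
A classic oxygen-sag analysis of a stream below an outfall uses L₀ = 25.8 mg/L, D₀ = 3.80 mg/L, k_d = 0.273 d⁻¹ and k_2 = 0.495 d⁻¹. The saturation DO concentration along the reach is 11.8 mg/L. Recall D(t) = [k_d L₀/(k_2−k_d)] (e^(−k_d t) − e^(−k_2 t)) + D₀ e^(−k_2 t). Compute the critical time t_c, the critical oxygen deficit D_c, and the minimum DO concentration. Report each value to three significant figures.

At the critical point dD/dt = 0, so k_d L₀ e^(−k_d t) = k_2 D. Substituting D(t) from the Streeter–Phelps equation and solving for t gives
t_c = ln[(k_2/k_d)(1 − D₀(k_2−k_d)/(k_d L₀))] / (k_2−k_d).
Here k_2−k_d = 0.2220 d⁻¹ and 1 − D₀(k_2−k_d)/(k_d L₀) = 1 − 3.80×0.2220/(0.273×25.8) = 0.8802, so
t_c = ln(1.813 × 0.8802) / 0.2220 = 0.4675 / 0.2220 = 2.106 d.
L(t_c) = L₀ e^(−k_d t_c) = 25.8 × 0.5628 = 14.52 mg/L, and at the critical point k_2 D_c = k_d L, so D_c = (0.273/0.495) × 14.52 = 8.007 mg/L.
Minimum DO = C_s − D_c = 11.8 − 8.007 = 3.793 mg/L.

t_c ≈ 2.11 d; D_c ≈ 8.01 mg/L; min DO ≈ 3.79 mg/L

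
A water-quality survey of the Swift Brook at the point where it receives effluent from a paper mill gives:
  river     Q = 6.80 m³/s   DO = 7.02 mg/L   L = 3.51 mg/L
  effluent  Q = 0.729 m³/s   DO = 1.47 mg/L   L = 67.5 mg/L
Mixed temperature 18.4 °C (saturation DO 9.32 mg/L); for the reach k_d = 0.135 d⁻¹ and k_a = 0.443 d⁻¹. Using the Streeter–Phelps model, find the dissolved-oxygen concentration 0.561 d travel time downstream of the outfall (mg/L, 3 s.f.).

Mixed DO = (6.80×7.02 + 0.729×1.47)/(6.80+0.729) = 48.81/7.529 = 6.483 mg/L.
Mixed L₀ = (6.80×3.51 + 0.729×67.5)/(7.529) = 73.08/7.529 = 9.706 mg/L.
Initial deficit D₀ = C_s − DO₀ = 9.32 − 6.483 = 2.837 mg/L.
D(0.561) = [0.135×9.706/(0.443−0.135)](e^(−0.135×0.561) − e^(−0.443×0.561)) + 2.837 e^(−0.443×0.561)
= 4.254 × (0.9271 − 0.7800) + 2.837 × 0.7800 = 2.839 mg/L.
DO = 9.32 − 2.839 = 6.481 mg/L.

DO ≈ 6.48 mg/L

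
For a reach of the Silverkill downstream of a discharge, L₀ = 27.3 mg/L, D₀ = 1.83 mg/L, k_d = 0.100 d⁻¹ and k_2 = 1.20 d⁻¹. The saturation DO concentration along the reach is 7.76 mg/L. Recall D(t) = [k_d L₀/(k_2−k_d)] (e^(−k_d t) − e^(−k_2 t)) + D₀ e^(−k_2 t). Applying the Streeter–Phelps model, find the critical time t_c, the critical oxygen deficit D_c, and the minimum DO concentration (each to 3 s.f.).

t_c ≈ 1.04 d; D_c ≈ 2.05 mg/L; min DO ≈ 5.71 mg/L

With k_2/k_d = 12.00 and 1 − D₀(k_2−k_d)/(k_d L₀) = 0.2626,
t_c = ln(12.00 × 0.2626) / (1.20 − 0.100) = ln(3.152) / 1.100 = 1.148/1.100 = 1.044 d.
L(t_c) = L₀ e^(−k_d t_c) = 27.3 × 0.9009 = 24.59 mg/L, and at the critical point k_2 D_c = k_d L, so D_c = (0.100/1.20) × 24.59 = 2.050 mg/L.
Minimum DO = C_s − D_c = 7.76 − 2.050 = 5.710 mg/L.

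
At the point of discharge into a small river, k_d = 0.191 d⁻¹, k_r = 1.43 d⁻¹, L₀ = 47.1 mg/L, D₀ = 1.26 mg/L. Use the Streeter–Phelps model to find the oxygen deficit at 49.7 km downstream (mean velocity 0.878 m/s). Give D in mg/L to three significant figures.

Travel time t = x/v = 49.7 km / (0.878 m/s) = 49700 m / 0.878 m/s = 56610 s = 0.6552 d.
k_d L₀/(k_r−k_d) = 0.191×47.1/(1.43−0.191) = 8.996/1.239 = 7.261 mg/L.
e^(−k_d t) = e^(−0.191×0.6552) = 0.8824; e^(−k_r t) = e^(−1.43×0.6552) = 0.3918.
D = 7.261 × (0.8824 − 0.3918) + 1.26 × 0.3918 = 3.562 + 0.4937 = 4.055 mg/L.

D ≈ 4.06 mg/L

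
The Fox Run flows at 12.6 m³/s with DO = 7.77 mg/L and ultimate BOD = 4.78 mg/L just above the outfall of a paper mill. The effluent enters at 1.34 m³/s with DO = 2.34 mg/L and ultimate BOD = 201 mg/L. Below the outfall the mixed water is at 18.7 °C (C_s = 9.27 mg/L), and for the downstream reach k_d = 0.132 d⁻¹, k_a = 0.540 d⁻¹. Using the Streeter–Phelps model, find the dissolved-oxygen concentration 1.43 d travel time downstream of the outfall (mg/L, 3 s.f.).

Mixed DO = (12.6×7.77 + 1.34×2.34)/(12.6+1.34) = 101.0/13.94 = 7.248 mg/L.
Mixed L₀ = (12.6×4.78 + 1.34×201)/(13.94) = 329.6/13.94 = 23.64 mg/L.
Initial deficit D₀ = C_s − DO₀ = 9.27 − 7.248 = 2.022 mg/L.
D(1.43) = [0.132×23.64/(0.540−0.132)](e^(−0.132×1.43) − e^(−0.540×1.43)) + 2.022 e^(−0.540×1.43)
= 7.649 × (0.8280 − 0.4620) + 2.022 × 0.4620 = 3.734 mg/L.
DO = 9.27 − 3.734 = 5.536 mg/L.

DO ≈ 5.54 mg/L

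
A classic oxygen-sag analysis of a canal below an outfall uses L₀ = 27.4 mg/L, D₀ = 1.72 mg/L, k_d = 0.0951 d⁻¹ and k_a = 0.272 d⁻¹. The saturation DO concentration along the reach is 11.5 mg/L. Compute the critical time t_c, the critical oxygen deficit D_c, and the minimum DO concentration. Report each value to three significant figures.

t_c ≈ 5.24 d; D_c ≈ 5.82 mg/L; min DO ≈ 5.68 mg/L

At the critical point dD/dt = 0, so k_d L₀ e^(−k_d t) = k_a D. Substituting D(t) from the Streeter–Phelps equation and solving for t gives
t_c = ln[(k_a/k_d)(1 − D₀(k_a−k_d)/(k_d L₀))] / (k_a−k_d).
Here k_a−k_d = 0.1769 d⁻¹ and 1 − D₀(k_a−k_d)/(k_d L₀) = 1 − 1.72×0.1769/(0.0951×27.4) = 0.8832, so
t_c = ln(2.860 × 0.8832) / 0.1769 = 0.9267 / 0.1769 = 5.239 d.
L(t_c) = L₀ e^(−k_d t_c) = 27.4 × 0.6076 = 16.65 mg/L, and at the critical point k_a D_c = k_d L, so D_c = (0.0951/0.272) × 16.65 = 5.821 mg/L.
Minimum DO = C_s − D_c = 11.5 − 5.821 = 5.679 mg/L.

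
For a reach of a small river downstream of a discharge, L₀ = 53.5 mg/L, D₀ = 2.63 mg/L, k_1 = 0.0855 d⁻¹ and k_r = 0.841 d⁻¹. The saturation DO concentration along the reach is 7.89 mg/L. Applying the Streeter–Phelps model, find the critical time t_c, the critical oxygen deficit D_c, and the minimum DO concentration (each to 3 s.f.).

t_c = [1/(k_r−k_1)] ln[(k_r/k_1)(1 − D₀(k_r−k_1)/(k_1 L₀))]
= [1/(0.841−0.0855)] ln[(0.841/0.0855)(1 − 2.63×0.7555/(0.0855×53.5))]
= (1/0.7555) ln[9.836 × 0.5656] = 1.324 × ln(5.564) = 1.324 × 1.716 = 2.272 d.
D_c = (k_1/k_r) L₀ e^(−k_1 t_c) = (0.0855/0.841) × 53.5 × e^(−0.0855×2.272) = 0.1017 × 53.5 × 0.8235 = 4.479 mg/L.
Minimum DO = C_s − D_c = 7.89 − 4.479 = 3.411 mg/L.

t_c ≈ 2.27 d; D_c ≈ 4.48 mg/L; min DO ≈ 3.41 mg/L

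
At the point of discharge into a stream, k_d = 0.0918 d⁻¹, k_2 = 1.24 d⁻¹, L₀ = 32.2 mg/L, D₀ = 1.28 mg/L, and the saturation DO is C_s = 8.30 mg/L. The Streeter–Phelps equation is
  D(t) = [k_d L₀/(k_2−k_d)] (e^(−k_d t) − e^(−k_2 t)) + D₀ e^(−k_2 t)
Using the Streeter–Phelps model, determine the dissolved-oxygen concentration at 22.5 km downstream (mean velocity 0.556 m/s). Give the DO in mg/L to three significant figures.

Travel time t = x/v = 22.5 km / (0.556 m/s) = 22500 m / 0.556 m/s = 40470 s = 0.4684 d.
k_d L₀/(k_2−k_d) = 0.0918×32.2/(1.24−0.0918) = 2.956/1.148 = 2.574 mg/L.
e^(−k_d t) = e^(−0.0918×0.4684) = 0.9579; e^(−k_2 t) = e^(−1.24×0.4684) = 0.5595.
D = 2.574 × (0.9579 − 0.5595) + 1.28 × 0.5595 = 1.026 + 0.7161 = 1.742 mg/L.
DO = C_s − D = 8.30 − 1.742 = 6.558 mg/L.

DO ≈ 6.56 mg/L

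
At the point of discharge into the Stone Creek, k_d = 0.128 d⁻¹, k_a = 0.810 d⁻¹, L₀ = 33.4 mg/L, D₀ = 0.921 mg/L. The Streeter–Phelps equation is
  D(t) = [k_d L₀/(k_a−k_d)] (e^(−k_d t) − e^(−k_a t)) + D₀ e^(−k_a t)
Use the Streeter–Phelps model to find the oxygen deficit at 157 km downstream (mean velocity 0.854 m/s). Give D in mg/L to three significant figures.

D ≈ 3.82 mg/L

Travel time t = x/v = 157 km / (0.854 m/s) = 157000 m / 0.854 m/s = 183800 s = 2.128 d.
k_d L₀/(k_a−k_d) = 0.128×33.4/(0.810−0.128) = 4.275/0.6820 = 6.269 mg/L.
e^(−k_d t) = e^(−0.128×2.128) = 0.7616; e^(−k_a t) = e^(−0.810×2.128) = 0.1784.
D = 6.269 × (0.7616 − 0.1784) + 0.921 × 0.1784 = 3.656 + 0.1643 = 3.820 mg/L.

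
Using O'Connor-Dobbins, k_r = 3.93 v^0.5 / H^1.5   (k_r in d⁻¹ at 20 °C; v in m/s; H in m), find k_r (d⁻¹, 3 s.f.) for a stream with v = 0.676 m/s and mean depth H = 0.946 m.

k_r = 3.93 × 0.676^0.5 / 0.946^1.5 = 3.93 × 0.8222 / 0.9201 = 3.512 d⁻¹.

k_r ≈ 3.51 d⁻¹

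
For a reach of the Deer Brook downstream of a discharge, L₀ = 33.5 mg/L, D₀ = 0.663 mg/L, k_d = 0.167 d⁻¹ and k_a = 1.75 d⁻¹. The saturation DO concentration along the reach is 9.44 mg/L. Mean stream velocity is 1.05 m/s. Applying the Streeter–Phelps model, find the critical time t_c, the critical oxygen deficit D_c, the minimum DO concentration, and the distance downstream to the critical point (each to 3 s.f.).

t_c ≈ 1.35 d; D_c ≈ 2.55 mg/L; min DO ≈ 6.89 mg/L; x_c ≈ 123 km

With k_a/k_d = 10.48 and 1 − D₀(k_a−k_d)/(k_d L₀) = 0.8124,
t_c = ln(10.48 × 0.8124) / (1.75 − 0.167) = ln(8.513) / 1.583 = 2.142/1.583 = 1.353 d.
L(t_c) = L₀ e^(−k_d t_c) = 33.5 × 0.7978 = 26.73 mg/L, and at the critical point k_a D_c = k_d L, so D_c = (0.167/1.75) × 26.73 = 2.550 mg/L.
Minimum DO = C_s − D_c = 9.44 − 2.550 = 6.890 mg/L.
x_c = v t_c = 1.05 m/s × 1.353 d × 86400 s/d = 122700 m ≈ 123 km.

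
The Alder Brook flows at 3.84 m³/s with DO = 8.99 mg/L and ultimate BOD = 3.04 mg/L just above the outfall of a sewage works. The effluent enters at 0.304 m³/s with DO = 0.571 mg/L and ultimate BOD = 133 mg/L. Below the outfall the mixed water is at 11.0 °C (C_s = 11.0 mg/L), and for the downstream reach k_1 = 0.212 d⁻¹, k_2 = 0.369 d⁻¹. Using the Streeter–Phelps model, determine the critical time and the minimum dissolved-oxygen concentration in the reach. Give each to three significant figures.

Mixed DO = (3.84×8.99 + 0.304×0.571)/(3.84+0.304) = 34.70/4.144 = 8.372 mg/L.
Mixed L₀ = (3.84×3.04 + 0.304×133)/(4.144) = 52.11/4.144 = 12.57 mg/L.
Initial deficit D₀ = C_s − DO₀ = 11.0 − 8.372 = 2.628 mg/L.
t_c = (1/0.1570) ln[(0.369/0.212)(1 − 2.628×0.1570/(0.212×12.57))] = 6.369 × ln(1.471) = 2.459 d.
D_c = (0.212/0.369) × 12.57 × e^(−0.212×2.459) = 0.5745 × 12.57 × 0.5937 = 4.289 mg/L.
Minimum DO = 11.0 − 4.289 = 6.711 mg/L.

t_c ≈ 2.46 d; minimum DO ≈ 6.71 mg/L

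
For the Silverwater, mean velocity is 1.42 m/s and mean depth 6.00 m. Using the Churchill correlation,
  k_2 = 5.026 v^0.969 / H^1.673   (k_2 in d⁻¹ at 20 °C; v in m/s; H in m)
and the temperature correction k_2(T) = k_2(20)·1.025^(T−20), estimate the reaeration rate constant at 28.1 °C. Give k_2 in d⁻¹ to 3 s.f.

k_2 ≈ 0.430 d⁻¹

k_2(20) = 5.026 × 1.42^0.969 / 6.00^1.673 = 5.026 × 1.405 / 20.04 = 0.3523 d⁻¹.
k_2(28.1) = 0.3523 × 1.025^(28.1−20) = 0.3523 × 1.221 = 0.4303 d⁻¹.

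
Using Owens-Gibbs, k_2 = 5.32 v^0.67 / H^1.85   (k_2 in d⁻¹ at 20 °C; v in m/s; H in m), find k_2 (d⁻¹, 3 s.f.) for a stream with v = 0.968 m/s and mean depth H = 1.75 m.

k_2 = 5.32 × 0.968^0.67 / 1.75^1.85 = 5.32 × 0.9784 / 2.816 = 1.849 d⁻¹.

k_2 ≈ 1.85 d⁻¹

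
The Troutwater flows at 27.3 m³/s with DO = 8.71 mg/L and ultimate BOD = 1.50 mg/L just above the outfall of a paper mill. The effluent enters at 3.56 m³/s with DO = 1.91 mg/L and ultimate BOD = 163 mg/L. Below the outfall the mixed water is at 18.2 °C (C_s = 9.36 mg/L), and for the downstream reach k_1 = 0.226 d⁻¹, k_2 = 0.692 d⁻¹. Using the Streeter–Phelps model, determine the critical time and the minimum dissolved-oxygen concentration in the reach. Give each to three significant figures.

t_c ≈ 2.06 d; minimum DO ≈ 5.23 mg/L

Mixed DO = (27.3×8.71 + 3.56×1.91)/(27.3+3.56) = 244.6/30.86 = 7.926 mg/L.
Mixed L₀ = (27.3×1.50 + 3.56×163)/(30.86) = 621.2/30.86 = 20.13 mg/L.
Initial deficit D₀ = C_s − DO₀ = 9.36 − 7.926 = 1.434 mg/L.
t_c = (1/0.4660) ln[(0.692/0.226)(1 − 1.434×0.4660/(0.226×20.13))] = 2.146 × ln(2.612) = 2.060 d.
D_c = (0.226/0.692) × 20.13 × e^(−0.226×2.060) = 0.3266 × 20.13 × 0.6277 = 4.127 mg/L.
Minimum DO = 9.36 − 4.127 = 5.233 mg/L.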